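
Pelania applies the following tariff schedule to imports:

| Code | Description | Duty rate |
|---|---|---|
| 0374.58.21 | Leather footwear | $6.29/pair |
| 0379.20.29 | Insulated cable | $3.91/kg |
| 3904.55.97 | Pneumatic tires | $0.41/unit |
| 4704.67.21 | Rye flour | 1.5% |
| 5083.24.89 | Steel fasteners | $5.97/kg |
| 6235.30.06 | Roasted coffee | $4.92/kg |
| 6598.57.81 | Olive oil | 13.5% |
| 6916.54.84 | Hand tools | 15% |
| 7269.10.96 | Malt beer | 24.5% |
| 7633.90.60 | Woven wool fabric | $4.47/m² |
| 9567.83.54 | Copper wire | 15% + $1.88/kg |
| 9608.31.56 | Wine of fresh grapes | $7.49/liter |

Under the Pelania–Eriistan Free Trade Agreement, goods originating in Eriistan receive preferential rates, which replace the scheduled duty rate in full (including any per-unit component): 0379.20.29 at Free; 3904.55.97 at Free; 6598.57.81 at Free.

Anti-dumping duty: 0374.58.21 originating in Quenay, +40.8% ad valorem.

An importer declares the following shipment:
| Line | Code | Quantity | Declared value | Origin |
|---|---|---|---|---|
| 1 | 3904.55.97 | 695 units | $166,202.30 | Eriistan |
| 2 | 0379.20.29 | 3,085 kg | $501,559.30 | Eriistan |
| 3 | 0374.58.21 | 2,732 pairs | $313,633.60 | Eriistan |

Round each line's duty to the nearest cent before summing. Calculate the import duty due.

$17,184.28

Line 1 (3904.55.97, Eriistan, 695 units, $166,202.30):
Base rate for 3904.55.97 is $0.41/unit.
Origin Eriistan qualifies under the Pelania–Eriistan agreement and 3904.55.97 is covered: preferential rate Free applies instead.
Duty = $166,202.30 × 0% = $0.00.
Line 2 (0379.20.29, Eriistan, 3,085 kg, $501,559.30):
Base rate for 0379.20.29 is $3.91/kg.
Origin Eriistan qualifies under the Pelania–Eriistan agreement and 0379.20.29 is covered: preferential rate Free applies instead.
Duty = $501,559.30 × 0% = $0.00.
Line 3 (0374.58.21, Eriistan, 2,732 pairs, $313,633.60):
Base rate for 0374.58.21 is $6.29/pair.
Origin Eriistan is the FTA partner but 0374.58.21 is not on the preference list; base rate stands.
The additional-duty order on 0374.58.21 targets Quenay, not Eriistan; it does not apply.
Duty = 2,732 × $6.29 = $17,184.28.
Total = $0.00 + $0.00 + $17,184.28 = $17,184.28.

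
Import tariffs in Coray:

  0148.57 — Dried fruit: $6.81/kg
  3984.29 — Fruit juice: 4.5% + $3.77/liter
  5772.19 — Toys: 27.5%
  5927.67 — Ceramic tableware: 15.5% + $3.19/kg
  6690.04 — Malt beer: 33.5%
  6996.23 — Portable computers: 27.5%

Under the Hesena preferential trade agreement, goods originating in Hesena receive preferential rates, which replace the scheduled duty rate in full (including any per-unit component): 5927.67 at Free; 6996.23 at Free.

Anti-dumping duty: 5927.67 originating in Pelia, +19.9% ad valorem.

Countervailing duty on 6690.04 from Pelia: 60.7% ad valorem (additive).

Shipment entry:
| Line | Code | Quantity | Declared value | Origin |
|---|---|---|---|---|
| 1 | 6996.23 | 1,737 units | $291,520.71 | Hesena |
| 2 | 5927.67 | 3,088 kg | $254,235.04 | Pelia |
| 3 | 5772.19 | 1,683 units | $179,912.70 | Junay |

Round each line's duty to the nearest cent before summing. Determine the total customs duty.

$149,325.91

Line 1 (6996.23, Hesena, 1,737 units, $291,520.71):
Base rate for 6996.23 is 27.5%.
Origin Hesena qualifies under the Coray–Hesena agreement and 6996.23 is covered: preferential rate Free applies instead.
Duty = $291,520.71 × 0% = $0.00.
Line 2 (5927.67, Pelia, 3,088 kg, $254,235.04):
Base rate for 5927.67 is 15.5% + $3.19/kg.
5927.67 has an FTA preferential rate, but origin Pelia is not Hesena; base rate stands.
Additional duty on 5927.67 from Pelia: +19.9%. Applied ad valorem rate: 15.5% + 19.9% = 35.4%.
Duty = $254,235.04 × 35.4% + 3,088 × $3.19 = $99,849.92.
Line 3 (5772.19, Junay, 1,683 units, $179,912.70):
Base rate for 5772.19 is 27.5%.
Duty = $179,912.70 × 27.5% = $49,475.99.
Total = $0.00 + $99,849.92 + $49,475.99 = $149,325.91.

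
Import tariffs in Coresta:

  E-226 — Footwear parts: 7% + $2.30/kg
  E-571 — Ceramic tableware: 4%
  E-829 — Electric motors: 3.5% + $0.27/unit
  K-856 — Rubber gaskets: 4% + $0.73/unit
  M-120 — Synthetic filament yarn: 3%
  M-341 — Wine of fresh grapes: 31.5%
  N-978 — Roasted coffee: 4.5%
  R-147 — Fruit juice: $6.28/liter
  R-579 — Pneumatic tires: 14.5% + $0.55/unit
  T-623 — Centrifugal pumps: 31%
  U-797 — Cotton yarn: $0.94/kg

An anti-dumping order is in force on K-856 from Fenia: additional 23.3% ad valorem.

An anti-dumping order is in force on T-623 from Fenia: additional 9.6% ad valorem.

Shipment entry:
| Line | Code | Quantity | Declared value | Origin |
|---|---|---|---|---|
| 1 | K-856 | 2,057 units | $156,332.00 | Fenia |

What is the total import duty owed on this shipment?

Line 1 (K-856, Fenia, 2,057 units, $156,332.00):
Base rate for K-856 is 4% + $0.73/unit.
Additional duty on K-856 from Fenia: +23.3%. Applied ad valorem rate: 4% + 23.3% = 27.3%.
Duty = $156,332.00 × 27.3% + 2,057 × $0.73 = $44,180.25.

$44,180.25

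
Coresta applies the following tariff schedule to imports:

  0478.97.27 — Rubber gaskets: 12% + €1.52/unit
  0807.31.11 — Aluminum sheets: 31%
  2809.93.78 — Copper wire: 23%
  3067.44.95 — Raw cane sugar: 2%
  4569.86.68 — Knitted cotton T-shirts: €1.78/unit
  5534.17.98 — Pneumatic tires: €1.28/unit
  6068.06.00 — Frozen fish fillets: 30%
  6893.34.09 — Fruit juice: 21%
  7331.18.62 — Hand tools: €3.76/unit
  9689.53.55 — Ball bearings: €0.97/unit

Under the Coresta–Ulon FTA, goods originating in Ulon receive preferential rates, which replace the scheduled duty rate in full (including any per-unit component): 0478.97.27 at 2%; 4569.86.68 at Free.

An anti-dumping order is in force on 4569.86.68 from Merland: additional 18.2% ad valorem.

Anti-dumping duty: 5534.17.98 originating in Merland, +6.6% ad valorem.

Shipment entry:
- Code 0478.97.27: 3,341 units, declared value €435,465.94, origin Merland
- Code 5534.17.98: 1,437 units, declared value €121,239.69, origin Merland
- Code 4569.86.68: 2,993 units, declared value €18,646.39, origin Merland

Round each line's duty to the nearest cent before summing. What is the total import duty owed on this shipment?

€75,896.59

Line 1 (0478.97.27, Merland, 3,341 units, €435,465.94):
Base rate for 0478.97.27 is 12% + €1.52/unit.
0478.97.27 has an FTA preferential rate, but origin Merland is not Ulon; base rate stands.
Duty = €435,465.94 × 12% + 3,341 × €1.52 = €57,334.23.
Line 2 (5534.17.98, Merland, 1,437 units, €121,239.69):
Base rate for 5534.17.98 is €1.28/unit.
Additional duty on 5534.17.98 from Merland: +6.6% ad valorem. Applied ad valorem rate = 6.6%.
Duty = €121,239.69 × 6.6% + 1,437 × €1.28 = €9,841.18.
Line 3 (4569.86.68, Merland, 2,993 units, €18,646.39):
Base rate for 4569.86.68 is €1.78/unit.
4569.86.68 has an FTA preferential rate, but origin Merland is not Ulon; base rate stands.
Additional duty on 4569.86.68 from Merland: +18.2% ad valorem. Applied ad valorem rate = 18.2%.
Duty = €18,646.39 × 18.2% + 2,993 × €1.78 = €8,721.18.
Total = €57,334.23 + €9,841.18 + €8,721.18 = €75,896.59.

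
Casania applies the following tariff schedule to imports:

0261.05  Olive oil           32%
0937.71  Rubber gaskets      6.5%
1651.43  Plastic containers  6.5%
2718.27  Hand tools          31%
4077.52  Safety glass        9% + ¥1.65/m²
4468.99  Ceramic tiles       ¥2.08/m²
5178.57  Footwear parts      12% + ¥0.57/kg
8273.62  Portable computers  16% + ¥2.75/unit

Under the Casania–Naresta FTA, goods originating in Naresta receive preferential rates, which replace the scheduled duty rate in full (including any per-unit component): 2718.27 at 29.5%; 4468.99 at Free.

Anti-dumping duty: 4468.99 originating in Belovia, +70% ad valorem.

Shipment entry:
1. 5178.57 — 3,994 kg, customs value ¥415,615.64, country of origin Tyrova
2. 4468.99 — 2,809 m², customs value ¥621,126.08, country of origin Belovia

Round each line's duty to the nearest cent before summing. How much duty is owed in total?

¥492,781.44

Line 1 (5178.57, Tyrova, 3,994 kg, ¥415,615.64):
Base rate for 5178.57 is 12% + ¥0.57/kg.
Duty = ¥415,615.64 × 12% + 3,994 × ¥0.57 = ¥52,150.46.
Line 2 (4468.99, Belovia, 2,809 m², ¥621,126.08):
Base rate for 4468.99 is ¥2.08/m².
4468.99 has an FTA preferential rate, but origin Belovia is not Naresta; base rate stands.
Additional duty on 4468.99 from Belovia: +70% ad valorem. Applied ad valorem rate = 70%.
Duty = ¥621,126.08 × 70% + 2,809 × ¥2.08 = ¥440,630.98.
Total = ¥52,150.46 + ¥440,630.98 = ¥492,781.44.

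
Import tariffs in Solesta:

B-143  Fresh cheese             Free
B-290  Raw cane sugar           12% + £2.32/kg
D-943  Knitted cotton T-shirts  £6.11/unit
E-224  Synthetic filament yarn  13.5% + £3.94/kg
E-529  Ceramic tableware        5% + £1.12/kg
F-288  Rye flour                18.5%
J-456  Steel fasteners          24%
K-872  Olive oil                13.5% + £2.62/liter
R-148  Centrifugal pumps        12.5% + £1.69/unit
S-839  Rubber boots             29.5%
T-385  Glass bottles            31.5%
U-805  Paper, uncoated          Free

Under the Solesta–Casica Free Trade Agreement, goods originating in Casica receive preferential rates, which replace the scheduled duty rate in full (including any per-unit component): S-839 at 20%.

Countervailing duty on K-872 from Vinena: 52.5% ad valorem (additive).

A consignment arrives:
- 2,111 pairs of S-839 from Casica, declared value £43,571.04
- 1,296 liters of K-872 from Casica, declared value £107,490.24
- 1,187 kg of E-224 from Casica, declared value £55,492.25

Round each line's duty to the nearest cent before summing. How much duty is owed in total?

Line 1 (S-839, Casica, 2,111 pairs, £43,571.04):
Base rate for S-839 is 29.5%.
Origin Casica qualifies under the Solesta–Casica agreement and S-839 is covered: preferential rate 20% applies instead.
Duty = £43,571.04 × 20% = £8,714.21.
Line 2 (K-872, Casica, 1,296 liters, £107,490.24):
Base rate for K-872 is 13.5% + £2.62/liter.
Origin Casica is the FTA partner but K-872 is not on the preference list; base rate stands.
The additional-duty order on K-872 targets Vinena, not Casica; it does not apply.
Duty = £107,490.24 × 13.5% + 1,296 × £2.62 = £17,906.70.
Line 3 (E-224, Casica, 1,187 kg, £55,492.25):
Base rate for E-224 is 13.5% + £3.94/kg.
Origin Casica is the FTA partner but E-224 is not on the preference list; base rate stands.
Duty = £55,492.25 × 13.5% + 1,187 × £3.94 = £12,168.23.
Total = £8,714.21 + £17,906.70 + £12,168.23 = £38,789.14.

£38,789.14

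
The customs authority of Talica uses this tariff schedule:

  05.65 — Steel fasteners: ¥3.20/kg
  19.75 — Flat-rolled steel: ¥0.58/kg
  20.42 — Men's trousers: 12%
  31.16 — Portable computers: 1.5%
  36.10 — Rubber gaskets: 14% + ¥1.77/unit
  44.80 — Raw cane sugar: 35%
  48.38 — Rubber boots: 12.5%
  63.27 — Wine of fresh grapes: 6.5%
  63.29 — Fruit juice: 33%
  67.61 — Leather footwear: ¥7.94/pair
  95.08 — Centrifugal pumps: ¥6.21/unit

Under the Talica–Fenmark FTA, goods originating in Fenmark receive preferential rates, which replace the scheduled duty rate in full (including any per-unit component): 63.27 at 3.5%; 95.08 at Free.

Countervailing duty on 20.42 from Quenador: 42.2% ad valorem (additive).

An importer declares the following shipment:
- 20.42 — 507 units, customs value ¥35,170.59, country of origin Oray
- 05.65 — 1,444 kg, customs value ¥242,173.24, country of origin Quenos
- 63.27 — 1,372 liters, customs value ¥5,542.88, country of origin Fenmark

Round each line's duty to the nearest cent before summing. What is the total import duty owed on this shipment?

¥9,035.27

Line 1 (20.42, Oray, 507 units, ¥35,170.59):
Base rate for 20.42 is 12%.
The additional-duty order on 20.42 targets Quenador, not Oray; it does not apply.
Duty = ¥35,170.59 × 12% = ¥4,220.47.
Line 2 (05.65, Quenos, 1,444 kg, ¥242,173.24):
Base rate for 05.65 is ¥3.20/kg.
Duty = 1,444 × ¥3.20 = ¥4,620.80.
Line 3 (63.27, Fenmark, 1,372 liters, ¥5,542.88):
Base rate for 63.27 is 6.5%.
Origin Fenmark qualifies under the Talica–Fenmark agreement and 63.27 is covered: preferential rate 3.5% applies instead.
Duty = ¥5,542.88 × 3.5% = ¥194.00.
Total = ¥4,220.47 + ¥4,620.80 + ¥194.00 = ¥9,035.27.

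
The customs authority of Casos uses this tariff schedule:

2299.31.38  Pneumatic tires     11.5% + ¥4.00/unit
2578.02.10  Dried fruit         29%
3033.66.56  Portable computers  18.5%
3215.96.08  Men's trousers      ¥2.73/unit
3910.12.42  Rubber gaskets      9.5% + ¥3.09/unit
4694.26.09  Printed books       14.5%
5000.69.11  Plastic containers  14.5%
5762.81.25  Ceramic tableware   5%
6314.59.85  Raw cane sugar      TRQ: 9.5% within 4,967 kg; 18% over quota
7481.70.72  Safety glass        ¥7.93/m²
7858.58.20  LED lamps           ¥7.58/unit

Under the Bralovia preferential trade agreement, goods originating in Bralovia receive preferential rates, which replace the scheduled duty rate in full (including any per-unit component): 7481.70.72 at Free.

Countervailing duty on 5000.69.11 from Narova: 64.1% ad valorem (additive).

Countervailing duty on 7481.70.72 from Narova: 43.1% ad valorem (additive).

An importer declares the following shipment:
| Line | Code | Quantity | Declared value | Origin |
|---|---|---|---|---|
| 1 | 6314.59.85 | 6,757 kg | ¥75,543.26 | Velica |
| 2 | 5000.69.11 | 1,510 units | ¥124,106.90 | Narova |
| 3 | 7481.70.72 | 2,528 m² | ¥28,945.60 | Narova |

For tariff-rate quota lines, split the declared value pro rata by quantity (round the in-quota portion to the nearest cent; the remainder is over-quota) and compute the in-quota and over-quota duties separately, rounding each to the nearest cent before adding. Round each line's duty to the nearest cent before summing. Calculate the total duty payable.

Line 1 (6314.59.85, Velica, 6,757 kg, ¥75,543.26):
Code 6314.59.85 is under a tariff-rate quota (threshold 4,967 kg). In-quota: 4,967 kg at 9.5%; over-quota: 1,790 kg at 18%.
Pro-rata value split: in-quota = ¥75,543.26 × 4,967/6,757 = ¥55,531.06; over-quota = ¥75,543.26 − ¥55,531.06 = ¥20,012.20.
In-quota duty = ¥55,531.06 × 9.5% = ¥5,275.45. Over-quota duty = ¥20,012.20 × 18% = ¥3,602.20.
Line duty = ¥5,275.45 + ¥3,602.20 = ¥8,877.65.
Line 2 (5000.69.11, Narova, 1,510 units, ¥124,106.90):
Base rate for 5000.69.11 is 14.5%.
Additional duty on 5000.69.11 from Narova: +64.1%. Applied ad valorem rate: 14.5% + 64.1% = 78.6%.
Duty = ¥124,106.90 × 78.6% = ¥97,548.02.
Line 3 (7481.70.72, Narova, 2,528 m², ¥28,945.60):
Base rate for 7481.70.72 is ¥7.93/m².
7481.70.72 has an FTA preferential rate, but origin Narova is not Bralovia; base rate stands.
Additional duty on 7481.70.72 from Narova: +43.1% ad valorem. Applied ad valorem rate = 43.1%.
Duty = ¥28,945.60 × 43.1% + 2,528 × ¥7.93 = ¥32,522.59.
Total = ¥8,877.65 + ¥97,548.02 + ¥32,522.59 = ¥138,948.26.

¥138,948.26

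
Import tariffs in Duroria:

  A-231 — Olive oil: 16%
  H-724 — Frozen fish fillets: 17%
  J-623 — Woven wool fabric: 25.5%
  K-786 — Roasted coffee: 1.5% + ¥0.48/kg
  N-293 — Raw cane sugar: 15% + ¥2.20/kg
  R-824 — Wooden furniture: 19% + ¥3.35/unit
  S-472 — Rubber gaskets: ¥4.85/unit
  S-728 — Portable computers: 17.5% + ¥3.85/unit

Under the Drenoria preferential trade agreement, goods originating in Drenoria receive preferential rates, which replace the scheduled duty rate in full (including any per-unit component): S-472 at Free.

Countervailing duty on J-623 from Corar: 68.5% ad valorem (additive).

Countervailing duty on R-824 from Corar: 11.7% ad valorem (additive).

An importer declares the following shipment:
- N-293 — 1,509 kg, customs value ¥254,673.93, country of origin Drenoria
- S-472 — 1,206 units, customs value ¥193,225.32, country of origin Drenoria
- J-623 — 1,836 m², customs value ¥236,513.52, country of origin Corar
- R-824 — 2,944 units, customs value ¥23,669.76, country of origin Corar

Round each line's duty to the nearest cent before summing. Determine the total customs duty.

Line 1 (N-293, Drenoria, 1,509 kg, ¥254,673.93):
Base rate for N-293 is 15% + ¥2.20/kg.
Origin Drenoria is the FTA partner but N-293 is not on the preference list; base rate stands.
Duty = ¥254,673.93 × 15% + 1,509 × ¥2.20 = ¥41,520.89.
Line 2 (S-472, Drenoria, 1,206 units, ¥193,225.32):
Base rate for S-472 is ¥4.85/unit.
Origin Drenoria qualifies under the Duroria–Drenoria agreement and S-472 is covered: preferential rate Free applies instead.
Duty = ¥193,225.32 × 0% = ¥0.00.
Line 3 (J-623, Corar, 1,836 m², ¥236,513.52):
Base rate for J-623 is 25.5%.
Additional duty on J-623 from Corar: +68.5%. Applied ad valorem rate: 25.5% + 68.5% = 94%.
Duty = ¥236,513.52 × 94% = ¥222,322.71.
Line 4 (R-824, Corar, 2,944 units, ¥23,669.76):
Base rate for R-824 is 19% + ¥3.35/unit.
Additional duty on R-824 from Corar: +11.7%. Applied ad valorem rate: 19% + 11.7% = 30.7%.
Duty = ¥23,669.76 × 30.7% + 2,944 × ¥3.35 = ¥17,129.02.
Total = ¥41,520.89 + ¥0.00 + ¥222,322.71 + ¥17,129.02 = ¥280,972.62.

¥280,972.62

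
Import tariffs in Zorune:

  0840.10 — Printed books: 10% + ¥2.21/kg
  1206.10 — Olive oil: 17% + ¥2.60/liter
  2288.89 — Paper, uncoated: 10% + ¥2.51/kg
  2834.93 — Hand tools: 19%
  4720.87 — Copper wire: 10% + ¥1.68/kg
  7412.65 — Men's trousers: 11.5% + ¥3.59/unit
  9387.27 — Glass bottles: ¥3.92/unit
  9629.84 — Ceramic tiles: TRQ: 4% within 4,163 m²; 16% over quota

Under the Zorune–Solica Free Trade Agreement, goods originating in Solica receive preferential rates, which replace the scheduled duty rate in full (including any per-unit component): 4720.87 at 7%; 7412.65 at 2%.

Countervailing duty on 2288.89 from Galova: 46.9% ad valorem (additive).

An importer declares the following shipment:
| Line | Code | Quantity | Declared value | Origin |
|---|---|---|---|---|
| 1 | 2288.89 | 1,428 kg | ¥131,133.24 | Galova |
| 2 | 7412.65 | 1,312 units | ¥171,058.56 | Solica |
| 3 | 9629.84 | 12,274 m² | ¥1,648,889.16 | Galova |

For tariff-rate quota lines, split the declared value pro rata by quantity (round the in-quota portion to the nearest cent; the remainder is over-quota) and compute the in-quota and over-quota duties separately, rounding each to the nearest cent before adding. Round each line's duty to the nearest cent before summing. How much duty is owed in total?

¥278,331.64

Line 1 (2288.89, Galova, 1,428 kg, ¥131,133.24):
Base rate for 2288.89 is 10% + ¥2.51/kg.
Additional duty on 2288.89 from Galova: +46.9%. Applied ad valorem rate: 10% + 46.9% = 56.9%.
Duty = ¥131,133.24 × 56.9% + 1,428 × ¥2.51 = ¥78,199.09.
Line 2 (7412.65, Solica, 1,312 units, ¥171,058.56):
Base rate for 7412.65 is 11.5% + ¥3.59/unit.
Origin Solica qualifies under the Zorune–Solica agreement and 7412.65 is covered: preferential rate 2% applies instead.
Duty = ¥171,058.56 × 2% = ¥3,421.17.
Line 3 (9629.84, Galova, 12,274 m², ¥1,648,889.16):
Code 9629.84 is under a tariff-rate quota (threshold 4,163 m²). In-quota: 4,163 m² at 4%; over-quota: 8,111 m² at 16%.
Pro-rata value split: in-quota = ¥1,648,889.16 × 4,163/12,274 = ¥559,257.42; over-quota = ¥1,648,889.16 − ¥559,257.42 = ¥1,089,631.74.
In-quota duty = ¥559,257.42 × 4% = ¥22,370.30. Over-quota duty = ¥1,089,631.74 × 16% = ¥174,341.08.
Line duty = ¥22,370.30 + ¥174,341.08 = ¥196,711.38.
Total = ¥78,199.09 + ¥3,421.17 + ¥196,711.38 = ¥278,331.64.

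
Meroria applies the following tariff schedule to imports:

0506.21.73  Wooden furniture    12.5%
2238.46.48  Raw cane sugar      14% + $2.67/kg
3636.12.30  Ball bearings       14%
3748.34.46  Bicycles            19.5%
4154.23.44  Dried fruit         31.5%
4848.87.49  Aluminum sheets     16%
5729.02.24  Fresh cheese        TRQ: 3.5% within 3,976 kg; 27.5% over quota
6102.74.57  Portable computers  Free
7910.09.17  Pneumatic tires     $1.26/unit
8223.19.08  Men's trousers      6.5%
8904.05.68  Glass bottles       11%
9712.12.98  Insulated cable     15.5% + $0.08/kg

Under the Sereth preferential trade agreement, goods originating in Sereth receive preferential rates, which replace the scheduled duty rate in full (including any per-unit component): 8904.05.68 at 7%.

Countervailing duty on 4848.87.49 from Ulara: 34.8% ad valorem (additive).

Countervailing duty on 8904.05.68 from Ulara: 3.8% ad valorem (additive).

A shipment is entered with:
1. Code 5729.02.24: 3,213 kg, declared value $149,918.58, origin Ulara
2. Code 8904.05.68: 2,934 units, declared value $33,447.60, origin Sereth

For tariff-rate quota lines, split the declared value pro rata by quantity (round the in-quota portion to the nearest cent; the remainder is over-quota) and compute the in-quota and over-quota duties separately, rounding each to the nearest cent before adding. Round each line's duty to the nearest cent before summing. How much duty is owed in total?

$7,588.48

Line 1 (5729.02.24, Ulara, 3,213 kg, $149,918.58):
Code 5729.02.24 is under a tariff-rate quota (threshold 3,976 kg). Quantity 3,213 kg is within the quota, so the in-quota rate 3.5% applies to the full value.
Duty = $149,918.58 × 3.5% = $5,247.15.
Line 2 (8904.05.68, Sereth, 2,934 units, $33,447.60):
Base rate for 8904.05.68 is 11%.
Origin Sereth qualifies under the Meroria–Sereth agreement and 8904.05.68 is covered: preferential rate 7% applies instead.
The additional-duty order on 8904.05.68 targets Ulara, not Sereth; it does not apply.
Duty = $33,447.60 × 7% = $2,341.33.
Total = $5,247.15 + $2,341.33 = $7,588.48.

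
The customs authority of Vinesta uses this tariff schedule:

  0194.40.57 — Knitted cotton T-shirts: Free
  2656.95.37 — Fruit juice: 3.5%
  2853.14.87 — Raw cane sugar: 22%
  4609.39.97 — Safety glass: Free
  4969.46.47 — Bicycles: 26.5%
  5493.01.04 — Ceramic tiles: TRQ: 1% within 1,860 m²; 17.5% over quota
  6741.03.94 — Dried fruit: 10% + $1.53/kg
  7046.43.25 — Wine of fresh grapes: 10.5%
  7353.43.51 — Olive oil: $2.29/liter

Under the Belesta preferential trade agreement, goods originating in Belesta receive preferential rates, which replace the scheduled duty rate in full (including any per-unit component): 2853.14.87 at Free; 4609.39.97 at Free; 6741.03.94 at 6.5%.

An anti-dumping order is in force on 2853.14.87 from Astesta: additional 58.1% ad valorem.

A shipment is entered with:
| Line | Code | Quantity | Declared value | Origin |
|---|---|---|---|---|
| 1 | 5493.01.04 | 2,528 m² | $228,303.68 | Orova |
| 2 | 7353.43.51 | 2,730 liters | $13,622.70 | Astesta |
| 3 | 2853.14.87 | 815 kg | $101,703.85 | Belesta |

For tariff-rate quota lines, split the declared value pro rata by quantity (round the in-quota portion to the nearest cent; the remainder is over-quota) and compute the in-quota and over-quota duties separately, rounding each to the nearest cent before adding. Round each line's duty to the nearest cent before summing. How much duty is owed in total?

Line 1 (5493.01.04, Orova, 2,528 m², $228,303.68):
Code 5493.01.04 is under a tariff-rate quota (threshold 1,860 m²). In-quota: 1,860 m² at 1%; over-quota: 668 m² at 17.5%.
Pro-rata value split: in-quota = $228,303.68 × 1,860/2,528 = $167,976.60; over-quota = $228,303.68 − $167,976.60 = $60,327.08.
In-quota duty = $167,976.60 × 1% = $1,679.77. Over-quota duty = $60,327.08 × 17.5% = $10,557.24.
Line duty = $1,679.77 + $10,557.24 = $12,237.01.
Line 2 (7353.43.51, Astesta, 2,730 liters, $13,622.70):
Base rate for 7353.43.51 is $2.29/liter.
Duty = 2,730 × $2.29 = $6,251.70.
Line 3 (2853.14.87, Belesta, 815 kg, $101,703.85):
Base rate for 2853.14.87 is 22%.
Origin Belesta qualifies under the Vinesta–Belesta agreement and 2853.14.87 is covered: preferential rate Free applies instead.
The additional-duty order on 2853.14.87 targets Astesta, not Belesta; it does not apply.
Duty = $101,703.85 × 0% = $0.00.
Total = $12,237.01 + $6,251.70 + $0.00 = $18,488.71.

$18,488.71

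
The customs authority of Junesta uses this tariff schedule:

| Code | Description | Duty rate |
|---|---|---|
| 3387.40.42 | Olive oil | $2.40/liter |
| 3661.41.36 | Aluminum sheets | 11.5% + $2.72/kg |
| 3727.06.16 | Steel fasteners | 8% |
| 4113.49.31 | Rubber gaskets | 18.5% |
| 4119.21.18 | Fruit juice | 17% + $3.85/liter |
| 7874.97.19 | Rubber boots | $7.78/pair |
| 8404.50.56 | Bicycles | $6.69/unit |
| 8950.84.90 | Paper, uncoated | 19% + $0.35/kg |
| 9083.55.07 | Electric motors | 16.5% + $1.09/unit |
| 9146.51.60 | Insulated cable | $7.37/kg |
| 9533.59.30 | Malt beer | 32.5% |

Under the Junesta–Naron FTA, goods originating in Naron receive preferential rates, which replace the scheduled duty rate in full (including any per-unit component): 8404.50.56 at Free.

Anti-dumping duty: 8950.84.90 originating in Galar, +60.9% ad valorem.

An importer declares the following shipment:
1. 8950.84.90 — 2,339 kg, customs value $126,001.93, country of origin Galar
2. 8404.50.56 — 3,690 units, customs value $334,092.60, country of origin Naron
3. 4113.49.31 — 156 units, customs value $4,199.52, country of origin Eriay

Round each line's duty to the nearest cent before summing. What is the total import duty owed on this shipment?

Line 1 (8950.84.90, Galar, 2,339 kg, $126,001.93):
Base rate for 8950.84.90 is 19% + $0.35/kg.
Additional duty on 8950.84.90 from Galar: +60.9%. Applied ad valorem rate: 19% + 60.9% = 79.9%.
Duty = $126,001.93 × 79.9% + 2,339 × $0.35 = $101,494.19.
Line 2 (8404.50.56, Naron, 3,690 units, $334,092.60):
Base rate for 8404.50.56 is $6.69/unit.
Origin Naron qualifies under the Junesta–Naron agreement and 8404.50.56 is covered: preferential rate Free applies instead.
Duty = $334,092.60 × 0% = $0.00.
Line 3 (4113.49.31, Eriay, 156 units, $4,199.52):
Base rate for 4113.49.31 is 18.5%.
Duty = $4,199.52 × 18.5% = $776.91.
Total = $101,494.19 + $0.00 + $776.91 = $102,271.10.

$102,271.10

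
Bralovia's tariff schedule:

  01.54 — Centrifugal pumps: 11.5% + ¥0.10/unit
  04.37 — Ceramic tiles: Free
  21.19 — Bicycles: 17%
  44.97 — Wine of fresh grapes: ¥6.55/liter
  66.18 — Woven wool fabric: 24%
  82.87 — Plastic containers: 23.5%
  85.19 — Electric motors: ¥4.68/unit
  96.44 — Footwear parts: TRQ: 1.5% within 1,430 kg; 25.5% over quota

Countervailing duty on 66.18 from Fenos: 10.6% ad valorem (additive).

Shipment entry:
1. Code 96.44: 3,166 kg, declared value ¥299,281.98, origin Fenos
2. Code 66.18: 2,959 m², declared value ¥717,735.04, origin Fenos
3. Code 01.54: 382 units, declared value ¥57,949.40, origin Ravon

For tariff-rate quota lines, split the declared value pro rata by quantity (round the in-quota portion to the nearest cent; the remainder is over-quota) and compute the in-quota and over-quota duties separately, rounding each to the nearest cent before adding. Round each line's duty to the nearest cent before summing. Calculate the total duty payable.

Line 1 (96.44, Fenos, 3,166 kg, ¥299,281.98):
Code 96.44 is under a tariff-rate quota (threshold 1,430 kg). In-quota: 1,430 kg at 1.5%; over-quota: 1,736 kg at 25.5%.
Pro-rata value split: in-quota = ¥299,281.98 × 1,430/3,166 = ¥135,177.90; over-quota = ¥299,281.98 − ¥135,177.90 = ¥164,104.08.
In-quota duty = ¥135,177.90 × 1.5% = ¥2,027.67. Over-quota duty = ¥164,104.08 × 25.5% = ¥41,846.54.
Line duty = ¥2,027.67 + ¥41,846.54 = ¥43,874.21.
Line 2 (66.18, Fenos, 2,959 m², ¥717,735.04):
Base rate for 66.18 is 24%.
Additional duty on 66.18 from Fenos: +10.6%. Applied ad valorem rate: 24% + 10.6% = 34.6%.
Duty = ¥717,735.04 × 34.6% = ¥248,336.32.
Line 3 (01.54, Ravon, 382 units, ¥57,949.40):
Base rate for 01.54 is 11.5% + ¥0.10/unit.
Duty = ¥57,949.40 × 11.5% + 382 × ¥0.10 = ¥6,702.38.
Total = ¥43,874.21 + ¥248,336.32 + ¥6,702.38 = ¥298,912.91.

¥298,912.91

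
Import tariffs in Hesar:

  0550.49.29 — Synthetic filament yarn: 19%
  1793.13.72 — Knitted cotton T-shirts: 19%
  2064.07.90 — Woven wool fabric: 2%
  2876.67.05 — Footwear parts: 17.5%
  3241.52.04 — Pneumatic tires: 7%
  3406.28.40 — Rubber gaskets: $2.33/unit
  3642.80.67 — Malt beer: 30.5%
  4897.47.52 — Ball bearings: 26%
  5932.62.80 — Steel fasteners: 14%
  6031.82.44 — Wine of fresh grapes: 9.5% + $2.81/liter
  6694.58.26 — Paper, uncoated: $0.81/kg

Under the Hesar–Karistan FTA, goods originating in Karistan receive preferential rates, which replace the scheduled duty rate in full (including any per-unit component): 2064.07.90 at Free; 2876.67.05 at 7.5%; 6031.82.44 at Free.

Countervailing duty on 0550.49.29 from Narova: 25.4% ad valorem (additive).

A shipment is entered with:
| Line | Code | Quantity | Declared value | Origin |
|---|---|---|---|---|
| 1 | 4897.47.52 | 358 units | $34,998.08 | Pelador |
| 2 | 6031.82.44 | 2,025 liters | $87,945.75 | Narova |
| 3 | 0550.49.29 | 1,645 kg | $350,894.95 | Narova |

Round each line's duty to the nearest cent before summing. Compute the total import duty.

Line 1 (4897.47.52, Pelador, 358 units, $34,998.08):
Base rate for 4897.47.52 is 26%.
Duty = $34,998.08 × 26% = $9,099.50.
Line 2 (6031.82.44, Narova, 2,025 liters, $87,945.75):
Base rate for 6031.82.44 is 9.5% + $2.81/liter.
6031.82.44 has an FTA preferential rate, but origin Narova is not Karistan; base rate stands.
Duty = $87,945.75 × 9.5% + 2,025 × $2.81 = $14,045.10.
Line 3 (0550.49.29, Narova, 1,645 kg, $350,894.95):
Base rate for 0550.49.29 is 19%.
Additional duty on 0550.49.29 from Narova: +25.4%. Applied ad valorem rate: 19% + 25.4% = 44.4%.
Duty = $350,894.95 × 44.4% = $155,797.36.
Total = $9,099.50 + $14,045.10 + $155,797.36 = $178,941.96.

$178,941.96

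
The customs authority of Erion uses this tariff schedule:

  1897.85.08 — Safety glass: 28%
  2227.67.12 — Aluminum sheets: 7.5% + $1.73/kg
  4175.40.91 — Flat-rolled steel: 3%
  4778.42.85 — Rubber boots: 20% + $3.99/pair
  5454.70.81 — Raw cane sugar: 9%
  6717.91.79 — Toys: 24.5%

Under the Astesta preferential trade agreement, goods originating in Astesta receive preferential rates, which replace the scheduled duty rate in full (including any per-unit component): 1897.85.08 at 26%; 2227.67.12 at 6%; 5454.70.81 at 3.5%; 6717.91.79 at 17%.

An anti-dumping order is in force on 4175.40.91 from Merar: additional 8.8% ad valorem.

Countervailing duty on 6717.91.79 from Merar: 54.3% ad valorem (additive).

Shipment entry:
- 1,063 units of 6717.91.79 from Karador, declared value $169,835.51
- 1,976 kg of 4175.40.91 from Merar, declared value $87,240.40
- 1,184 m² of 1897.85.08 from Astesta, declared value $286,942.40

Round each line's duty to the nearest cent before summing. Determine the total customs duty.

Line 1 (6717.91.79, Karador, 1,063 units, $169,835.51):
Base rate for 6717.91.79 is 24.5%.
6717.91.79 has an FTA preferential rate, but origin Karador is not Astesta; base rate stands.
The additional-duty order on 6717.91.79 targets Merar, not Karador; it does not apply.
Duty = $169,835.51 × 24.5% = $41,609.70.
Line 2 (4175.40.91, Merar, 1,976 kg, $87,240.40):
Base rate for 4175.40.91 is 3%.
Additional duty on 4175.40.91 from Merar: +8.8%. Applied ad valorem rate: 3% + 8.8% = 11.8%.
Duty = $87,240.40 × 11.8% = $10,294.37.
Line 3 (1897.85.08, Astesta, 1,184 m², $286,942.40):
Base rate for 1897.85.08 is 28%.
Origin Astesta qualifies under the Erion–Astesta agreement and 1897.85.08 is covered: preferential rate 26% applies instead.
Duty = $286,942.40 × 26% = $74,605.02.
Total = $41,609.70 + $10,294.37 + $74,605.02 = $126,509.09.

$126,509.09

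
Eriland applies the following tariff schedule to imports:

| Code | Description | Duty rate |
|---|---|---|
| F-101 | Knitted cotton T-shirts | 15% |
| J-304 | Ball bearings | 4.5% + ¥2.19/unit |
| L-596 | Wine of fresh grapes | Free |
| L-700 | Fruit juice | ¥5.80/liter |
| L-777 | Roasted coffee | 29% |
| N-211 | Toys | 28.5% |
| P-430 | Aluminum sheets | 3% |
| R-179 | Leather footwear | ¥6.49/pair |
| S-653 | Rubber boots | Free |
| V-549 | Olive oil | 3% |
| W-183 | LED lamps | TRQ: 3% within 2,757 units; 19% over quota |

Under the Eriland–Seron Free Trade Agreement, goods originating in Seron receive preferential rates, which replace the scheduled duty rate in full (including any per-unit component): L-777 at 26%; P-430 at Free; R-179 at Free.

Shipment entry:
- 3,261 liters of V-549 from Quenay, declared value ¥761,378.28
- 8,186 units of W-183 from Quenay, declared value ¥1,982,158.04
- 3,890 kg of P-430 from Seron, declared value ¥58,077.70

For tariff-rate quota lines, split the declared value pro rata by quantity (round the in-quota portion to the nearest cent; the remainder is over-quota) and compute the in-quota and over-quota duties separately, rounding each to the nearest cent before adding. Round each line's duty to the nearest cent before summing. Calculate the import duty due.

Line 1 (V-549, Quenay, 3,261 liters, ¥761,378.28):
Base rate for V-549 is 3%.
Duty = ¥761,378.28 × 3% = ¥22,841.35.
Line 2 (W-183, Quenay, 8,186 units, ¥1,982,158.04):
Code W-183 is under a tariff-rate quota (threshold 2,757 units). In-quota: 2,757 units at 3%; over-quota: 5,429 units at 19%.
Pro-rata value split: in-quota = ¥1,982,158.04 × 2,757/8,186 = ¥667,579.98; over-quota = ¥1,982,158.04 − ¥667,579.98 = ¥1,314,578.06.
In-quota duty = ¥667,579.98 × 3% = ¥20,027.40. Over-quota duty = ¥1,314,578.06 × 19% = ¥249,769.83.
Line duty = ¥20,027.40 + ¥249,769.83 = ¥269,797.23.
Line 3 (P-430, Seron, 3,890 kg, ¥58,077.70):
Base rate for P-430 is 3%.
Origin Seron qualifies under the Eriland–Seron agreement and P-430 is covered: preferential rate Free applies instead.
Duty = ¥58,077.70 × 0% = ¥0.00.
Total = ¥22,841.35 + ¥269,797.23 + ¥0.00 = ¥292,638.58.

¥292,638.58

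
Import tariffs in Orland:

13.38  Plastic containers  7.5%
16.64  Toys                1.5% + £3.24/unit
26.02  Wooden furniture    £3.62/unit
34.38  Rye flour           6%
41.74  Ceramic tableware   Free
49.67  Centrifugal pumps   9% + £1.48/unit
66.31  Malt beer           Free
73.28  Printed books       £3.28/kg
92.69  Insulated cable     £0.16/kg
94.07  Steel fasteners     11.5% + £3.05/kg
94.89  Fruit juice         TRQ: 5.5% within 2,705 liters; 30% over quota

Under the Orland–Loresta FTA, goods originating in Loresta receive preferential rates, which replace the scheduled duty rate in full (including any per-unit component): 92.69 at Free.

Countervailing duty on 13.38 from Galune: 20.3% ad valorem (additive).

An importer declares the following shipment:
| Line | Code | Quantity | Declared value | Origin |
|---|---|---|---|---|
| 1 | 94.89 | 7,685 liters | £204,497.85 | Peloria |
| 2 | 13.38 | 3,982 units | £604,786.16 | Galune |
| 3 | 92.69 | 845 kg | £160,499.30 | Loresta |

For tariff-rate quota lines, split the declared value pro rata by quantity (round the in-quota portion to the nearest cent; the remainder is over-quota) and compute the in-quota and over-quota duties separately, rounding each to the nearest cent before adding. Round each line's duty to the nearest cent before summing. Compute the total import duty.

£211,844.79

Line 1 (94.89, Peloria, 7,685 liters, £204,497.85):
Code 94.89 is under a tariff-rate quota (threshold 2,705 liters). In-quota: 2,705 liters at 5.5%; over-quota: 4,980 liters at 30%.
Pro-rata value split: in-quota = £204,497.85 × 2,705/7,685 = £71,980.05; over-quota = £204,497.85 − £71,980.05 = £132,517.80.
In-quota duty = £71,980.05 × 5.5% = £3,958.90. Over-quota duty = £132,517.80 × 30% = £39,755.34.
Line duty = £3,958.90 + £39,755.34 = £43,714.24.
Line 2 (13.38, Galune, 3,982 units, £604,786.16):
Base rate for 13.38 is 7.5%.
Additional duty on 13.38 from Galune: +20.3%. Applied ad valorem rate: 7.5% + 20.3% = 27.8%.
Duty = £604,786.16 × 27.8% = £168,130.55.
Line 3 (92.69, Loresta, 845 kg, £160,499.30):
Base rate for 92.69 is £0.16/kg.
Origin Loresta qualifies under the Orland–Loresta agreement and 92.69 is covered: preferential rate Free applies instead.
Duty = £160,499.30 × 0% = £0.00.
Total = £43,714.24 + £168,130.55 + £0.00 = £211,844.79.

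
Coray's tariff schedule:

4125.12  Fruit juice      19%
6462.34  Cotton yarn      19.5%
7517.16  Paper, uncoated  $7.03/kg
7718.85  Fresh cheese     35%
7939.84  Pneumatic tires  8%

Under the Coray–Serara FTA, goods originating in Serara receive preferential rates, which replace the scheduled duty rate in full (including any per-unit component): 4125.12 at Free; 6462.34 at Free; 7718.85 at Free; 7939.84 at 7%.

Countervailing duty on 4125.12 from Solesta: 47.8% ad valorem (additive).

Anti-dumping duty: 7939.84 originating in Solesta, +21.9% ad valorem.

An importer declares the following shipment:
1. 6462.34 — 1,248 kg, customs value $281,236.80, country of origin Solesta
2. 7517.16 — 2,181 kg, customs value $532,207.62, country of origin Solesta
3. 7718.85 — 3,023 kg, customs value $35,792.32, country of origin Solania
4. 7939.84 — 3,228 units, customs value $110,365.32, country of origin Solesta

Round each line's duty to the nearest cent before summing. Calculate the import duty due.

$115,700.15

Line 1 (6462.34, Solesta, 1,248 kg, $281,236.80):
Base rate for 6462.34 is 19.5%.
6462.34 has an FTA preferential rate, but origin Solesta is not Serara; base rate stands.
Duty = $281,236.80 × 19.5% = $54,841.18.
Line 2 (7517.16, Solesta, 2,181 kg, $532,207.62):
Base rate for 7517.16 is $7.03/kg.
Duty = 2,181 × $7.03 = $15,332.43.
Line 3 (7718.85, Solania, 3,023 kg, $35,792.32):
Base rate for 7718.85 is 35%.
7718.85 has an FTA preferential rate, but origin Solania is not Serara; base rate stands.
Duty = $35,792.32 × 35% = $12,527.31.
Line 4 (7939.84, Solesta, 3,228 units, $110,365.32):
Base rate for 7939.84 is 8%.
7939.84 has an FTA preferential rate, but origin Solesta is not Serara; base rate stands.
Additional duty on 7939.84 from Solesta: +21.9%. Applied ad valorem rate: 8% + 21.9% = 29.9%.
Duty = $110,365.32 × 29.9% = $32,999.23.
Total = $54,841.18 + $15,332.43 + $12,527.31 + $32,999.23 = $115,700.15.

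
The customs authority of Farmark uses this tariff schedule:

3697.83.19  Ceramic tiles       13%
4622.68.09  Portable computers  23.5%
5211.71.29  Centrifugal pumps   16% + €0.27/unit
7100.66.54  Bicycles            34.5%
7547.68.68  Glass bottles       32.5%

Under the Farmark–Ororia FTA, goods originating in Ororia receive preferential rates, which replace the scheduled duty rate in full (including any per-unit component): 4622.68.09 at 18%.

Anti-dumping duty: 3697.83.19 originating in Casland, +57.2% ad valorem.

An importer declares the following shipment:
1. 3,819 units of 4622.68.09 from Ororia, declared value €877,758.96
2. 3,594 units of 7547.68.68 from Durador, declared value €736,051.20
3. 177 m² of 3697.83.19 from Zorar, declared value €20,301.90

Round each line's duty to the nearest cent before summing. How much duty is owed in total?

Line 1 (4622.68.09, Ororia, 3,819 units, €877,758.96):
Base rate for 4622.68.09 is 23.5%.
Origin Ororia qualifies under the Farmark–Ororia agreement and 4622.68.09 is covered: preferential rate 18% applies instead.
Duty = €877,758.96 × 18% = €157,996.61.
Line 2 (7547.68.68, Durador, 3,594 units, €736,051.20):
Base rate for 7547.68.68 is 32.5%.
Duty = €736,051.20 × 32.5% = €239,216.64.
Line 3 (3697.83.19, Zorar, 177 m², €20,301.90):
Base rate for 3697.83.19 is 13%.
The additional-duty order on 3697.83.19 targets Casland, not Zorar; it does not apply.
Duty = €20,301.90 × 13% = €2,639.25.
Total = €157,996.61 + €239,216.64 + €2,639.25 = €399,852.50.

€399,852.50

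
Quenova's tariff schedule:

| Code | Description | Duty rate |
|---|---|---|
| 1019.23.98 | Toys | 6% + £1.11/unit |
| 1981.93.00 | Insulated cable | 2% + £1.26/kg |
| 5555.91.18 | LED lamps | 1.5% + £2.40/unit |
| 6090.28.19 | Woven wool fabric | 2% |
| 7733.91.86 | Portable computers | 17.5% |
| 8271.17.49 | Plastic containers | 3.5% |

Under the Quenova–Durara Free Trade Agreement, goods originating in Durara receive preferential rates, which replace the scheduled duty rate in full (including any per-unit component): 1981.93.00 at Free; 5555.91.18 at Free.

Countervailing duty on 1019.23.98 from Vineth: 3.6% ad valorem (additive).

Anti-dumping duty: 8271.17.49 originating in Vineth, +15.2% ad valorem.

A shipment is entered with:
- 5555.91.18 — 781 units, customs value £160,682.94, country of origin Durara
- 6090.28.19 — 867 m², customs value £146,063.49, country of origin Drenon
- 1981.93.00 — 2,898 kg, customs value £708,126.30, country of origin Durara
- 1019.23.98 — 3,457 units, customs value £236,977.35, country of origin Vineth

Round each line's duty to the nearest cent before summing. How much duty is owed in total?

Line 1 (5555.91.18, Durara, 781 units, £160,682.94):
Base rate for 5555.91.18 is 1.5% + £2.40/unit.
Origin Durara qualifies under the Quenova–Durara agreement and 5555.91.18 is covered: preferential rate Free applies instead.
Duty = £160,682.94 × 0% = £0.00.
Line 2 (6090.28.19, Drenon, 867 m², £146,063.49):
Base rate for 6090.28.19 is 2%.
Duty = £146,063.49 × 2% = £2,921.27.
Line 3 (1981.93.00, Durara, 2,898 kg, £708,126.30):
Base rate for 1981.93.00 is 2% + £1.26/kg.
Origin Durara qualifies under the Quenova–Durara agreement and 1981.93.00 is covered: preferential rate Free applies instead.
Duty = £708,126.30 × 0% = £0.00.
Line 4 (1019.23.98, Vineth, 3,457 units, £236,977.35):
Base rate for 1019.23.98 is 6% + £1.11/unit.
Additional duty on 1019.23.98 from Vineth: +3.6%. Applied ad valorem rate: 6% + 3.6% = 9.6%.
Duty = £236,977.35 × 9.6% + 3,457 × £1.11 = £26,587.10.
Total = £0.00 + £2,921.27 + £0.00 + £26,587.10 = £29,508.37.

£29,508.37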